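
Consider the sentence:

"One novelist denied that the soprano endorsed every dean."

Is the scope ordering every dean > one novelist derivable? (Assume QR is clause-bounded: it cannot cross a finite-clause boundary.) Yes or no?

No

The target quantifier *every dean* is part of the finite complement clause *that the soprano endorsed every dean*.
Finite CP is the ceiling for QR here, by assumption.
Hence only narrow scope for *every dean* (under *one novelist*) survives.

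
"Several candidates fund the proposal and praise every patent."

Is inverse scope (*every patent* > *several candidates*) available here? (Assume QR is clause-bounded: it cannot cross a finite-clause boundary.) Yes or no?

The DP *every patent* is contained in one conjunct of the coordinate structure (*praise every patent*).
A quantifier cannot raise out of one conjunct of a coordination across the whole coordinate structure — the CSC applies to QR.
So the wide-scope reading for *every patent* is blocked.

No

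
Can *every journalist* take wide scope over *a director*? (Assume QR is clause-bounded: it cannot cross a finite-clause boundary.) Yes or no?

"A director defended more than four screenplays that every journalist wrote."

*every journalist* sits inside the relative clause *that every journalist wrote* modifying *more than four screenplays*.
Quantifiers inside a relative clause are trapped there; the RC boundary blocks QR.
*every journalist* > *a director* would require crossing that boundary, which is illicit.

No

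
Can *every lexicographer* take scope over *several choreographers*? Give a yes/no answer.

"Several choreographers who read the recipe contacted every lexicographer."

*every lexicographer* sits in the matrix clause, not in the relative clause on *several choreographers*.
Since no island is crossed, the inverse ordering is licensed alongside surface scope.
So *every lexicographer* > *several choreographers* is among the available readings.

Yes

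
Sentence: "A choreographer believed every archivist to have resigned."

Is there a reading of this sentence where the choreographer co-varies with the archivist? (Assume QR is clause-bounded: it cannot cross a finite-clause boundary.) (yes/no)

The paraphrase describes the scope ordering *every archivist* > *a choreographer*.
This is an ECM construction: *every archivist* is the infinitival subject, Case-marked by the matrix verb, and the infinitive is transparent for QR.
With no island boundary between them, the object can take inverse scope over the subject via ordinary QR within the clause.

Yes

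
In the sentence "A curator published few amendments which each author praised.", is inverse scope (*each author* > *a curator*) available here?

*each author* sits inside the relative clause *which each author praised* modifying *few amendments*.
Relative clauses are scope islands: a quantifier cannot QR out of a relative clause to take scope in the matrix clause.
The inverse ordering *each author* > *a curator* is therefore underivable.

No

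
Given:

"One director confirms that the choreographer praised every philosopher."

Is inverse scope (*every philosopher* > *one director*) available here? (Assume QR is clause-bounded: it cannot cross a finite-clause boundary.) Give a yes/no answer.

No

The DP *every philosopher* is contained in the finite complement clause *that the choreographer praised every philosopher*.
With QR restricted to its own tensed clause, the embedded quantifier cannot reach a matrix scope position.
The inverse ordering *every philosopher* > *one director* is therefore underivable.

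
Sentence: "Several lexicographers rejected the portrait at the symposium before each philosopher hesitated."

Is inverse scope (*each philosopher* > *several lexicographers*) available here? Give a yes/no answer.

*each philosopher* occurs within the adjunct clause *before each philosopher hesitated*.
Adjuncts are opaque for quantifier raising; a quantifier in an adjunct stays inside it.
So the wide-scope reading for *each philosopher* is blocked.

No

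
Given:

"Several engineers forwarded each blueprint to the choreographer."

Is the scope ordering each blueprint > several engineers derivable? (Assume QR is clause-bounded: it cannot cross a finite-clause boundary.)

Yes

*several engineers* and *each blueprint* are co-arguments of the matrix verb, with nothing but a clause-internal boundary between them.
No island intervenes, so both surface and inverse scope are derivable.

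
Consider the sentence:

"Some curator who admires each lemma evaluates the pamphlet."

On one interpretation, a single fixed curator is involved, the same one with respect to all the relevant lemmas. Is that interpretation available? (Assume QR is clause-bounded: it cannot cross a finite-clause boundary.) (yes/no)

Yes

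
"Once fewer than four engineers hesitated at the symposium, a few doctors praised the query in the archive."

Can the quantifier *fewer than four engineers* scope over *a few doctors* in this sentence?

No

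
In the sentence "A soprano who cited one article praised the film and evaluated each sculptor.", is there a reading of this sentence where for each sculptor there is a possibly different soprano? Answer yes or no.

That reading corresponds to *each sculptor* > *a soprano*.
*each sculptor* sits inside one conjunct of the coordinate structure (*evaluated each sculptor*).
A quantifier cannot raise out of one conjunct of a coordination across the whole coordinate structure — the CSC applies to QR.
So *each sculptor* cannot raise to a position above *a soprano*.

No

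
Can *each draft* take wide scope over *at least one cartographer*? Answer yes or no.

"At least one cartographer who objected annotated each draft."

Yes

Although the sentence contains a relative clause (*who objected*), *each draft* is outside it, in the matrix VP.
QR within a single clause is free, so the lower quantifier may take scope over the higher one.
Both orderings are possible: *at least one cartographer* > *each draft* and *each draft* > *at least one cartographer*.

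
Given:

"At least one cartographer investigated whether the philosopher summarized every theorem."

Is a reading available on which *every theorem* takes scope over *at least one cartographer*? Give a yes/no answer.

No

*every theorem* sits inside the embedded question *whether the philosopher summarized every theorem*.
The wh-island constraint blocks QR out of an embedded interrogative.
So *every theorem* cannot raise high enough to outscope *at least one cartographer*; only the surface ordering *at least one cartographer* > *every theorem* is available.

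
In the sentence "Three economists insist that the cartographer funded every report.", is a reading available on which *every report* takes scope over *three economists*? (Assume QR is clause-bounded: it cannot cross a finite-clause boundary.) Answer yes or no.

No

Structurally, *every report* is inside the finite complement clause *that the cartographer funded every report*.
QR is clause-bounded, so the finite complement is a scope island for the embedded quantifier.
So *every report* cannot raise to a position above *three economists*.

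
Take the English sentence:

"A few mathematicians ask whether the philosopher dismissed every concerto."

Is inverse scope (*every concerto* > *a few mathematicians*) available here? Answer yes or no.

No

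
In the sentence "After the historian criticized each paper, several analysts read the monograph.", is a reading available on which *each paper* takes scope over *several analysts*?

No

The DP *each paper* is contained in the adjunct clause *after the historian criticized each paper*.
Adverbial clauses are not L-marked, so they are barriers for QR — the quantifier cannot escape the adjunct.
There is no licit LF on which *each paper* c-commands *several analysts*.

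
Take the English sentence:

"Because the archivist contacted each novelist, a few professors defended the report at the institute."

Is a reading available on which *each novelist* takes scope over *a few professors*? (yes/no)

The DP *each novelist* is contained in the adjunct clause *because the archivist contacted each novelist*.
Adverbial clauses are not L-marked, so they are barriers for QR — the quantifier cannot escape the adjunct.
*each novelist* > *a few professors* would require crossing that boundary, which is illicit.

No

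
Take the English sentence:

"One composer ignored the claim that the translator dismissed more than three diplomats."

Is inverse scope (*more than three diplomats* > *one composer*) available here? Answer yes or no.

No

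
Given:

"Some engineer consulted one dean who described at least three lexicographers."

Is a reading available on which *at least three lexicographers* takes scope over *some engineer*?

*at least three lexicographers* sits inside the relative clause *who described at least three lexicographers* modifying *one dean*.
A relative clause is a scope island — quantifier raising cannot cross its boundary.
So *at least three lexicographers* cannot raise to a position above *some engineer*.

No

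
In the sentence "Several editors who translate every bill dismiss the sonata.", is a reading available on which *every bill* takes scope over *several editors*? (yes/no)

*every bill* is embedded in the relative clause *who translate every bill*.
The relative clause forms an island for QR, so the quantifier is confined to the head noun's restrictor.
So *every bill* cannot raise high enough to outscope *several editors*; only the surface ordering *several editors* > *every bill* is available.

No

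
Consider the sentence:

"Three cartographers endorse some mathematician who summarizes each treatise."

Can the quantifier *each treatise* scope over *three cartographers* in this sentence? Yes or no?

No

*each treatise* occurs within the relative clause *who summarizes each treatise* modifying *some mathematician*.
QR out of a relative clause is ruled out by the relative-clause island constraint.
So *each treatise* cannot raise high enough to outscope *three cartographers*; only the surface ordering *three cartographers* > *each treatise* is available.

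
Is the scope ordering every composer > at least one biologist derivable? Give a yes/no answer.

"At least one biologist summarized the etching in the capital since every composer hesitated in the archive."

No

Structurally, *every composer* is inside the adjunct clause *since every composer hesitated in the archive*.
Since the clause is an adjunct (not a complement), the Adjunct Condition blocks QR across its edge.
So *every composer* cannot raise to a position above *at least one biologist*.
(Only the surface reading survives: one fixed biologist with respect to all the relevant composers.)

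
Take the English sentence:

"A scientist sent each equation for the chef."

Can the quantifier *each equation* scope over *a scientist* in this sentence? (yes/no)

Yes

*a scientist* and *each equation* are co-arguments of the matrix verb, with nothing but a clause-internal boundary between them.
Nothing blocks QR of the lower DP to a position above the higher one, so inverse scope is available.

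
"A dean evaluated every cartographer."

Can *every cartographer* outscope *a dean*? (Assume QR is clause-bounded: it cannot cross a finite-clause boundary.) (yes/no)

Both DPs are arguments of the same predicate; there is no clause or island boundary between them.
Ordinary QR to a clause-peripheral position gives the wide-scope LF for the lower DP.
Both orderings are possible: *a dean* > *every cartographer* and *every cartographer* > *a dean*.

Yes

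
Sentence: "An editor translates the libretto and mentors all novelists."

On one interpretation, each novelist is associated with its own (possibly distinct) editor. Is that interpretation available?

The described interpretation is the *all novelists* > *an editor* scoping.
The target quantifier *all novelists* is part of one conjunct of the coordinate structure (*mentors all novelists*).
Coordinate structures are islands for non-across-the-board movement, QR included.
Hence only narrow scope for *all novelists* (under *an editor*) survives.

No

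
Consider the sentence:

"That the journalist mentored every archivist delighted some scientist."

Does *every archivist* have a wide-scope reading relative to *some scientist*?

No

*every archivist* occurs within the sentential subject *that the journalist mentored every archivist*.
The subject-island constraint blocks QR out of a clausal subject.
So *every archivist* cannot raise to a position above *some scientist*.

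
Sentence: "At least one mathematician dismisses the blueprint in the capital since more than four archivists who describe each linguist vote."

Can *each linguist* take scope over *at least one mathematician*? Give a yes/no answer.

No

*each linguist* occurs within the relative clause *who describe each linguist*, which is itself inside the adjunct *since more than four archivists who describe each linguist vote*.
Nested islands: the RC island is itself inside an adjunct island, so wide scope is doubly excluded.
There is no licit LF on which *each linguist* c-commands *at least one mathematician*.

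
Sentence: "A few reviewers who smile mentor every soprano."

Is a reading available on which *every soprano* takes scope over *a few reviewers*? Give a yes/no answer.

Yes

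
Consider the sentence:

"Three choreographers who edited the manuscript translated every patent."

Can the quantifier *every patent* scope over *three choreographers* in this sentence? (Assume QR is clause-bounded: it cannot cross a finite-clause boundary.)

The RC *who edited the manuscript* is an island, but *every patent* is not inside it — it is the matrix object, a clausemate of *three choreographers*.
No island intervenes, so both surface and inverse scope are derivable.

Yes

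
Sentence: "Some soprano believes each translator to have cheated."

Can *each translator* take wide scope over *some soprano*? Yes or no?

*each translator* is the subject of an ECM infinitive — the infinitival complement of an ECM verb is not a scope island, so *each translator* can raise into the matrix clause.
No island intervenes, so both surface and inverse scope are derivable.

Yes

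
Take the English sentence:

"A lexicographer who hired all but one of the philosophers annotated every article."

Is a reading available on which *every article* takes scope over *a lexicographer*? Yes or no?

Yes

*every article* sits in the matrix clause, not in the relative clause on *a lexicographer*.
Clause-internal QR can adjoin the lower DP above the subject, yielding the inverse reading.
Both orderings are possible: *a lexicographer* > *every article* and *every article* > *a lexicographer*.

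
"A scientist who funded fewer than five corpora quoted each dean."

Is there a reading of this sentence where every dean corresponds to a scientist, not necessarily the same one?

Yes

The described interpretation is the *each dean* > *a scientist* scoping.
The RC *who funded fewer than five corpora* is an island, but *each dean* is not inside it — it is the matrix object, a clausemate of *a scientist*.
Clause-internal QR can adjoin the lower DP above the subject, yielding the inverse reading.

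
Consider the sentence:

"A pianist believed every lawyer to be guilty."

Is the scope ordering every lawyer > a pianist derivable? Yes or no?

Yes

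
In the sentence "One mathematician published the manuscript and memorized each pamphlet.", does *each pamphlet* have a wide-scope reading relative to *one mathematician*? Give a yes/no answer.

No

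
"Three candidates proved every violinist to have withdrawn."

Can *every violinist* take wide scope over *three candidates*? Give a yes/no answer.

Yes

ECM infinitives lack a CP barrier, so *every violinist* can QR over the matrix subject *three candidates*.
Since no island is crossed, the inverse ordering is licensed alongside surface scope.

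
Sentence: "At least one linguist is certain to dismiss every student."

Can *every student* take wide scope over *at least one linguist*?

Raising constructions are monoclausal for scope purposes; *every student* is not separated from *at least one linguist* by any island.
Clause-internal QR can adjoin the lower DP above the subject, yielding the inverse reading.

Yes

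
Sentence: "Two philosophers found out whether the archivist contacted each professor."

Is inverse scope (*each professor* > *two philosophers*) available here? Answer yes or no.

*each professor* occurs within the embedded question *whether the archivist contacted each professor*.
Embedded wh-clauses are opaque for QR, so the quantifier stays inside the question.
The inverse ordering *each professor* > *two philosophers* is therefore underivable.

No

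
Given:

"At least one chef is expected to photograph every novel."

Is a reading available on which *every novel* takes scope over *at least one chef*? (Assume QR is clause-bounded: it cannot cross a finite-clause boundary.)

Yes

The matrix predicate is a raising verb, whose infinitival complement is not a scope island — *every novel* can QR into the matrix clause.
No island intervenes, so both surface and inverse scope are derivable.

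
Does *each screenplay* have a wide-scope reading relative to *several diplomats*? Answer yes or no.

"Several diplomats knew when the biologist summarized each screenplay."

The DP *each screenplay* is contained in the embedded question *when the biologist summarized each screenplay*.
Embedded questions are wh-islands: a quantifier inside an indirect question cannot QR into the matrix clause.
There is no licit LF on which *each screenplay* c-commands *several diplomats*.

No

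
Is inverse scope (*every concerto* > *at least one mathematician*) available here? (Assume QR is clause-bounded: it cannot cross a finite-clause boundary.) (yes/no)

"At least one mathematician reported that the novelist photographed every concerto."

*every concerto* is embedded in the finite complement clause *that the novelist photographed every concerto*.
With QR restricted to its own tensed clause, the embedded quantifier cannot reach a matrix scope position.
So the wide-scope reading for *every concerto* is blocked.
(Only the surface reading survives: one fixed mathematician with respect to all the relevant concertos.)

No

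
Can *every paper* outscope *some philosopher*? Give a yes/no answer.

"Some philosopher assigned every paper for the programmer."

Yes

Both DPs are arguments of the same predicate; there is no clause or island boundary between them.
With no island boundary between them, the object can take inverse scope over the subject via ordinary QR within the clause.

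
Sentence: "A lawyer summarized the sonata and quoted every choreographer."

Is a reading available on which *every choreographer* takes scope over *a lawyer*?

*every choreographer* occurs within one conjunct of the coordinate structure (*quoted every choreographer*).
QR out of a conjunct would have to apply non-ATB, which the CSC forbids.
*every choreographer* > *a lawyer* would require crossing that boundary, which is illicit.
(Only the surface reading survives: one fixed lawyer with respect to all the relevant choreographers.)

No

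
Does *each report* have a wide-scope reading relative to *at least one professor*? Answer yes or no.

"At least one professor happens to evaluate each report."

Raising constructions are monoclausal for scope purposes; *each report* is not separated from *at least one professor* by any island.
QR within a single clause is free, so the lower quantifier may take scope over the higher one.

Yes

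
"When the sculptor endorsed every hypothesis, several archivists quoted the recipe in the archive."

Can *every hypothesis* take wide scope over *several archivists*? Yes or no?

No

*every hypothesis* occurs within the adjunct clause *when the sculptor endorsed every hypothesis*.
The adjunct-island constraint bars QR out of an adverbial clause.
*every hypothesis* is confined to the island and cannot take scope over *several archivists*.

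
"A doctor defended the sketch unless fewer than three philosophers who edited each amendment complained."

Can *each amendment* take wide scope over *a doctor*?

The target quantifier *each amendment* is part of the relative clause *who edited each amendment*, which is itself inside the adjunct *unless fewer than three philosophers who edited each amendment complained*.
Two island boundaries intervene — the relative clause and the adjunct. Either alone would block QR.
The inverse ordering *each amendment* > *a doctor* is therefore underivable.

No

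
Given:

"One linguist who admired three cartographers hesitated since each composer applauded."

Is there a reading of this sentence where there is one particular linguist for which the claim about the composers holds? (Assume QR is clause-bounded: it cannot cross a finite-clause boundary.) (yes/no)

Yes

The paraphrase describes the scope ordering *one linguist* > *each composer*.
Surface scope (*one linguist* > *each composer*) is always derivable; islands only block QR, not in-situ interpretation.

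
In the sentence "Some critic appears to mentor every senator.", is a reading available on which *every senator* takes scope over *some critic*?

Yes

Raising constructions are monoclausal for scope purposes; *every senator* is not separated from *some critic* by any island.
Since no island is crossed, the inverse ordering is licensed alongside surface scope.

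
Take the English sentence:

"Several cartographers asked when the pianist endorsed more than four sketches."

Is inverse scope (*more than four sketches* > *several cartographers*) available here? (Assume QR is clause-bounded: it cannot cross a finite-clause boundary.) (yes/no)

*more than four sketches* sits inside the embedded question *when the pianist endorsed more than four sketches*.
Embedded wh-clauses are opaque for QR, so the quantifier stays inside the question.
*more than four sketches* > *several cartographers* would require crossing that boundary, which is illicit.

No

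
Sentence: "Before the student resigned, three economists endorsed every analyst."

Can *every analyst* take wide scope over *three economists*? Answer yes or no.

*every analyst* is a matrix argument; the adjunct is an island but the target quantifier is outside it.
Nothing blocks QR of the lower DP to a position above the higher one, so inverse scope is available.

Yes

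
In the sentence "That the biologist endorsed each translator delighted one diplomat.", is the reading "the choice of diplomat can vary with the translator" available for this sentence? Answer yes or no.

That reading corresponds to *each translator* > *one diplomat*.
The DP *each translator* is contained in the sentential subject *that the biologist endorsed each translator*.
Sentential subjects are islands: a quantifier inside the subject clause cannot raise over the matrix predicate.
So the wide-scope reading for *each translator* is blocked.

No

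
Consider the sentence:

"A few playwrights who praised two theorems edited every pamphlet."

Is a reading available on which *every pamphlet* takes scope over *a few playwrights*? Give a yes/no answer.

Yes

Although the sentence contains a relative clause (*who praised two theorems*), *every pamphlet* is outside it, in the matrix VP.
Since no island is crossed, the inverse ordering is licensed alongside surface scope.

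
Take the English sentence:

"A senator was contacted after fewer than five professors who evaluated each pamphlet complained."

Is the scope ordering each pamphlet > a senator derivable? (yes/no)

The target quantifier *each pamphlet* is part of the relative clause *who evaluated each pamphlet*, which is itself inside the adjunct *after fewer than five professors who evaluated each pamphlet complained*.
The quantifier would have to escape first the RC and then the adjunct — two independent island violations.
So *each pamphlet* cannot raise to a position above *a senator*.

No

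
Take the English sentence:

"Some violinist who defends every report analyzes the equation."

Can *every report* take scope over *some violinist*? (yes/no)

No

*every report* sits inside the relative clause *who defends every report*.
QR out of a relative clause is ruled out by the relative-clause island constraint.
So *every report* cannot raise to a position above *some violinist*.
(Only the surface reading survives: one fixed violinist with respect to all the relevant reports.)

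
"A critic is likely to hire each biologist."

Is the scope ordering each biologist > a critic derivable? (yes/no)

Yes

*each biologist* is the object of the infinitival complement of a raising predicate; raising infinitives are transparent for QR, so the two DPs are in effect clausemates.
No island intervenes, so both surface and inverse scope are derivable.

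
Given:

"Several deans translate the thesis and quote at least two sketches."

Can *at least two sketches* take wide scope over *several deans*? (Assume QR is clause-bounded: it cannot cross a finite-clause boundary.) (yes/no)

No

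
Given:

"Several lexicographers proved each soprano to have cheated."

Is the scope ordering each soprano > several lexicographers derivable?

ECM infinitives lack a CP barrier, so *each soprano* can QR over the matrix subject *several lexicographers*.
With no island boundary between them, the object can take inverse scope over the subject via ordinary QR within the clause.
So *each soprano* > *several lexicographers* is among the available readings.

Yes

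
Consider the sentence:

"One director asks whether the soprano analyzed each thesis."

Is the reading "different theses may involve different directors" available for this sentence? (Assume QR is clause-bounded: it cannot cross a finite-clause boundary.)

No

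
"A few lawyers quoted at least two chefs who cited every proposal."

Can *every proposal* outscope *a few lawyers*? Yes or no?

No

*every proposal* is embedded in the relative clause *who cited every proposal* modifying *at least two chefs*.
Relative clauses block scope extraction: QR cannot target a position outside the modified NP.
*every proposal* is confined to the island and cannot take scope over *a few lawyers*.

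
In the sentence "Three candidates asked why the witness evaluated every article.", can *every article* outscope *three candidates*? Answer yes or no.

No

*every article* sits inside the embedded question *why the witness evaluated every article*.
Embedded questions are wh-islands: a quantifier inside an indirect question cannot QR into the matrix clause.
So *every article* cannot raise to a position above *three candidates*.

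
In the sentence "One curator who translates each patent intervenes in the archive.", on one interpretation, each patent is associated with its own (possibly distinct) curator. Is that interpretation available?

The described interpretation is the *each patent* > *one curator* scoping.
The DP *each patent* is contained in the relative clause *who translates each patent*.
QR out of a relative clause is ruled out by the relative-clause island constraint.
So *each patent* cannot raise high enough to outscope *one curator*; only the surface ordering *one curator* > *each patent* is available.

No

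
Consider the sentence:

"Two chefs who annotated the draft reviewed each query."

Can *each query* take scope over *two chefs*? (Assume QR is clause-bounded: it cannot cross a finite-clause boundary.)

*each query* sits in the matrix clause, not in the relative clause on *two chefs*.
No island intervenes, so both surface and inverse scope are derivable.

Yes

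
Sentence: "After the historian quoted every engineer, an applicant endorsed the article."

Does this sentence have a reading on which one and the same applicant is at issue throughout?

Yes

This is the *an applicant* > *every engineer* reading.
Nothing needs to raise out of an island for *an applicant* > *every engineer*: *an applicant* takes scope from its matrix position over the clause containing *every engineer*.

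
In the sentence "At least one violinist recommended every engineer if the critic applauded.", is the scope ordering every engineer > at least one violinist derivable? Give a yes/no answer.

Although there is an adjunct clause, *every engineer* is in the main clause, not inside the adjunct.
Nothing blocks QR of the lower DP to a position above the higher one, so inverse scope is available.

Yes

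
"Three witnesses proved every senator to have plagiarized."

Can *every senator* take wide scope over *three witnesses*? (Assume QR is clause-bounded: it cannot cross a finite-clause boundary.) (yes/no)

*every senator* is the subject of an ECM infinitive — the infinitival complement of an ECM verb is not a scope island, so *every senator* can raise into the matrix clause.
Clause-internal QR can adjoin the lower DP above the subject, yielding the inverse reading.
So *every senator* > *three witnesses* is among the available readings.

Yes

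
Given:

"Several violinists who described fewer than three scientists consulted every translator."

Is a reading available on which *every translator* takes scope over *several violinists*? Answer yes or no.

The RC *who described fewer than three scientists* is an island, but *every translator* is not inside it — it is the matrix object, a clausemate of *several violinists*.
With no island boundary between them, the object can take inverse scope over the subject via ordinary QR within the clause.

Yes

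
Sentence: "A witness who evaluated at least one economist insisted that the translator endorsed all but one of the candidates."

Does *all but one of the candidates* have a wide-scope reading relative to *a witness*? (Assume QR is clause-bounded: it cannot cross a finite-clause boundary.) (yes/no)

No

The target quantifier *all but one of the candidates* is part of the finite complement clause *that the translator endorsed all but one of the candidates*.
With QR restricted to its own tensed clause, the embedded quantifier cannot reach a matrix scope position.
There is no licit LF on which *all but one of the candidates* c-commands *a witness*.
(Only the surface reading survives: one fixed witness with respect to all the relevant candidates.)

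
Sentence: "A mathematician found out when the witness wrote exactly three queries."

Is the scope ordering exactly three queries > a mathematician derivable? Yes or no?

Structurally, *exactly three queries* is inside the embedded question *when the witness wrote exactly three queries*.
Embedded questions are wh-islands: a quantifier inside an indirect question cannot QR into the matrix clause.
There is no licit LF on which *exactly three queries* c-commands *a mathematician*.

No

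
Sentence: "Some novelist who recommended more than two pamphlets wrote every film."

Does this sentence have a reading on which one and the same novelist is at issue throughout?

That reading corresponds to *some novelist* > *every film*.
Surface scope (*some novelist* > *every film*) is always derivable; islands only block QR, not in-situ interpretation.

Yes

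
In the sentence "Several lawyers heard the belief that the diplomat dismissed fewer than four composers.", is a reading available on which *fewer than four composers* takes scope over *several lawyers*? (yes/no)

The DP *fewer than four composers* is contained in the complex NP *the belief that the diplomat dismissed fewer than four composers*.
A that-clause complement to a noun is an island; QR cannot cross the NP boundary.
Hence only narrow scope for *fewer than four composers* (under *several lawyers*) survives.

No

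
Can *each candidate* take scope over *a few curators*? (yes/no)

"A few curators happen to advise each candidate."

Yes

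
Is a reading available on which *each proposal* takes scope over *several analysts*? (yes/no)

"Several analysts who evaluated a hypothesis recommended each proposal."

Yes

*each proposal* sits in the matrix clause, not in the relative clause on *several analysts*.
Clause-internal QR can adjoin the lower DP above the subject, yielding the inverse reading.
So *each proposal* > *several analysts* is among the available readings.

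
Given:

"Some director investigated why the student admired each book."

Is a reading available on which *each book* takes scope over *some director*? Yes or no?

No

*each book* is embedded in the embedded question *why the student admired each book*.
The wh-island constraint blocks QR out of an embedded interrogative.
*each book* > *some director* would require crossing that boundary, which is illicit.
(Only the surface reading survives: one fixed director with respect to all the relevant books.)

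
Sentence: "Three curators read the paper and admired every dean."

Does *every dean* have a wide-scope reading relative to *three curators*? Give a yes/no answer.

No

*every dean* occurs within one conjunct of the coordinate structure (*admired every dean*).
Asymmetric QR out of one conjunct violates the Coordinate Structure Constraint.
Hence only narrow scope for *every dean* (under *three curators*) survives.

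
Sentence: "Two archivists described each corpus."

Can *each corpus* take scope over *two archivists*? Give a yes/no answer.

Yes

Both DPs are arguments of the same predicate; there is no clause or island boundary between them.
Ordinary QR to a clause-peripheral position gives the wide-scope LF for the lower DP.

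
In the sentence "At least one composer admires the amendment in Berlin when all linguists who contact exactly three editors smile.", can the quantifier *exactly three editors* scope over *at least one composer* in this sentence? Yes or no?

No

The target quantifier *exactly three editors* is part of the relative clause *who contact exactly three editors*, which is itself inside the adjunct *when all linguists who contact exactly three editors smile*.
Two island boundaries intervene — the relative clause and the adjunct. Either alone would block QR.
*exactly three editors* > *at least one composer* would require crossing that boundary, which is illicit.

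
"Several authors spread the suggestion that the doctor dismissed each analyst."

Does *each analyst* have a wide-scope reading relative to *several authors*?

No

*each analyst* occurs within the complex NP *the suggestion that the doctor dismissed each analyst*.
The Complex NP Constraint bars QR out of the complement clause of a noun.
*each analyst* is confined to the island and cannot take scope over *several authors*.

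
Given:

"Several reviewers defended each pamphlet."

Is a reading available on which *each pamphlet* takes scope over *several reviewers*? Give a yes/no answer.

*each pamphlet* and *several reviewers* are in the same minimal clause.
QR within a single clause is free, so the lower quantifier may take scope over the higher one.

Yes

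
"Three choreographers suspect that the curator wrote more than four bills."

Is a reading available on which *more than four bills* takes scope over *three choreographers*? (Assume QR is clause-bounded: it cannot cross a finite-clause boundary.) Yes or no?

*more than four bills* sits inside the finite complement clause *that the curator wrote more than four bills*.
Finite CP is the ceiling for QR here, by assumption.
*more than four bills* > *three choreographers* would require crossing that boundary, which is illicit.

No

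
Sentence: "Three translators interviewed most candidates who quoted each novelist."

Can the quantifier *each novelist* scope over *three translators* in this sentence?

The target quantifier *each novelist* is part of the relative clause *who quoted each novelist* modifying *most candidates*.
Quantifiers inside a relative clause are trapped there; the RC boundary blocks QR.
*each novelist* is confined to the island and cannot take scope over *three translators*.

No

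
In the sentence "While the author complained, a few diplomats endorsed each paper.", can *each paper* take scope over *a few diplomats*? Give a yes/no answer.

Although there is an adjunct clause, *each paper* is in the main clause, not inside the adjunct.
Clause-internal QR can adjoin the lower DP above the subject, yielding the inverse reading.
Both orderings are possible: *a few diplomats* > *each paper* and *each paper* > *a few diplomats*.

Yes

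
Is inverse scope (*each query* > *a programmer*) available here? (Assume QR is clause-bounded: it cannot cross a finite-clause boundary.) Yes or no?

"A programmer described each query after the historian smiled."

The adjunct clause does not contain *each query*, which is the matrix object.
Since no island is crossed, the inverse ordering is licensed alongside surface scope.
Both orderings are possible: *a programmer* > *each query* and *each query* > *a programmer*.

Yes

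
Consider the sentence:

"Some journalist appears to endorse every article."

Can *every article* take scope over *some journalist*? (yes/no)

Infinitival complements of raising predicates do not block QR; *every article* and *some journalist* are effectively clausemates.
Since no island is crossed, the inverse ordering is licensed alongside surface scope.
So *every article* > *some journalist* is among the available readings.

Yes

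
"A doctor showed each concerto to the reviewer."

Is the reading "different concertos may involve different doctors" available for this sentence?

The paraphrase describes the scope ordering *each concerto* > *a doctor*.
*each concerto* and *a doctor* are in the same minimal clause.
With no island boundary between them, the object can take inverse scope over the subject via ordinary QR within the clause.

Yes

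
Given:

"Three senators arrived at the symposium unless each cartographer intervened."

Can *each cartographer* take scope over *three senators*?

The target quantifier *each cartographer* is part of the adjunct clause *unless each cartographer intervened*.
Adjunct clauses are scope islands: a quantifier inside an adjunct cannot raise into the matrix clause.
Hence only narrow scope for *each cartographer* (under *three senators*) survives.

No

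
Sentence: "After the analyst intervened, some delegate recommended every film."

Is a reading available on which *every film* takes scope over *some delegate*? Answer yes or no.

The adjunct island is irrelevant here — *every film* and *some delegate* are both in the matrix clause.
Since no island is crossed, the inverse ordering is licensed alongside surface scope.
Both orderings are possible: *some delegate* > *every film* and *every film* > *some delegate*.

Yes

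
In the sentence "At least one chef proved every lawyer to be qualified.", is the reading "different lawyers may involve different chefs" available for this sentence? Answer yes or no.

That reading corresponds to *every lawyer* > *at least one chef*.
*every lawyer* is an ECM subject; ECM complements are not islands, and the embedded quantifier may take matrix scope.
No island intervenes, so both surface and inverse scope are derivable.
The sentence is scopally ambiguous between *at least one chef* > *every lawyer* and *every lawyer* > *at least one chef*.

Yes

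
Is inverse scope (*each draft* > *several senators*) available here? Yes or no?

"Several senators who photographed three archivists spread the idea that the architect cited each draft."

No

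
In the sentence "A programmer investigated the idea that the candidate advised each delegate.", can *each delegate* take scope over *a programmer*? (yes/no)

No

*each delegate* occurs within the complex NP *the idea that the candidate advised each delegate*.
A that-clause complement to a noun is an island; QR cannot cross the NP boundary.
*each delegate* is confined to the island and cannot take scope over *a programmer*.
(Only the surface reading survives: one fixed programmer with respect to all the relevant delegates.)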